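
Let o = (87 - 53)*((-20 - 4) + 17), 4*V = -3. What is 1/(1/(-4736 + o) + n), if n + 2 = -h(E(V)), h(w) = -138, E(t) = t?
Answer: 4974/676463 ≈ 0.0073529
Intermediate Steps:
V = -3/4 (V = (1/4)*(-3) = -3/4 ≈ -0.75000)
o = -238 (o = 34*(-24 + 17) = 34*(-7) = -238)
n = 136 (n = -2 - 1*(-138) = -2 + 138 = 136)
1/(1/(-4736 + o) + n) = 1/(1/(-4736 - 238) + 136) = 1/(1/(-4974) + 136) = 1/(-1/4974 + 136) = 1/(676463/4974) = 4974/676463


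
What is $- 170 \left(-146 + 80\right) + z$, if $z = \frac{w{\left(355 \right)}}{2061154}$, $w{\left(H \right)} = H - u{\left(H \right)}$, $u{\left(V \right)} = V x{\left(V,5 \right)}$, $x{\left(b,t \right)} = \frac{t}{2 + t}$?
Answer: $\frac{80941517935}{7214039} \approx 11220.0$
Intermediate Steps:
$u{\left(V \right)} = \frac{5 V}{7}$ ($u{\left(V \right)} = V \frac{5}{2 + 5} = V \frac{5}{7} = \frac{5 V}{7}$)
$w{\left(H \right)} = \frac{2 H}{7}$ ($w{\left(H \right)} = H - \frac{5 H}{7} = \frac{2 H}{7}$)
$z = \frac{355}{7214039}$ ($z = \frac{\frac{2}{7} \cdot 355}{2061154} = \frac{710}{7} \cdot \frac{1}{2061154} = \frac{355}{7214039} \approx 4.921 \cdot 10^{-5}$)
$- 170 \left(-146 + 80\right) + z = - 170 \left(-146 + 80\right) + \frac{355}{7214039} = \left(-170\right) \left(-66\right) + \frac{355}{7214039} = 11220 + \frac{355}{7214039} = \frac{80941517935}{7214039}$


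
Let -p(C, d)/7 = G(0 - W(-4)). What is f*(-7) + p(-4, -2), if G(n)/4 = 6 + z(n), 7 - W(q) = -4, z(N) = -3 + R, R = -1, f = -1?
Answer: -49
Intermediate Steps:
z(N) = -4 (z(N) = -3 - 1 = -4)
W(q) = 11 (W(q) = 7 - 1*(-4) = 7 + 4 = 11)
G(n) = 8 (G(n) = 4*(6 - 4) = 4*2 = 8)
p(C, d) = -56 (p(C, d) = -7*8 = -56)
f*(-7) + p(-4, -2) = -1*(-7) - 56 = 7 - 56 = -49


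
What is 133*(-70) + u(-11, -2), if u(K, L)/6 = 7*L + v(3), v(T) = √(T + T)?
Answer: -9394 + 6*√6 ≈ -9379.3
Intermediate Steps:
v(T) = √2*√T (v(T) = √(2*T) = √2*√T)
u(K, L) = 6*√6 + 42*L (u(K, L) = 6*(7*L + √2*√3) = 6*(7*L + √6) = 6*(√6 + 7*L) = 6*√6 + 42*L)
133*(-70) + u(-11, -2) = 133*(-70) + (6*√6 + 42*(-2)) = -9310 + (6*√6 - 84) = -9310 + (-84 + 6*√6) = -9394 + 6*√6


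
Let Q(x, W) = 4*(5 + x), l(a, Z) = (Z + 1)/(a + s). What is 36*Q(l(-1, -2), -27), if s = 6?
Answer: 3456/5 ≈ 691.20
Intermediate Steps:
l(a, Z) = (1 + Z)/(6 + a) (l(a, Z) = (Z + 1)/(a + 6) = (1 + Z)/(6 + a))
Q(x, W) = 20 + 4*x
36*Q(l(-1, -2), -27) = 36*(20 + 4*((1 - 2)/(6 - 1))) = 36*(20 + 4*(-1/5)) = 36*(20 + 4*((⅕)*(-1))) = 36*(20 + 4*(-⅕)) = 36*(20 - ⅘) = 36*(96/5) = 3456/5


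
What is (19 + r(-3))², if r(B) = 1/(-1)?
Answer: 324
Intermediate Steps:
r(B) = -1
(19 + r(-3))² = (19 - 1)² = 18² = 324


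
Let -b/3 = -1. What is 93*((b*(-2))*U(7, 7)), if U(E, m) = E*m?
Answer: -27342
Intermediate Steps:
b = 3 (b = -3*(-1) = 3)
93*((b*(-2))*U(7, 7)) = 93*((3*(-2))*(7*7)) = 93*(-6*49) = 93*(-294) = -27342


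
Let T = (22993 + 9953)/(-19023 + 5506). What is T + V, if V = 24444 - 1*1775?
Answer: 306383927/13517 ≈ 22667.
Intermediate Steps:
V = 22669 (V = 24444 - 1775 = 22669)
T = -32946/13517 (T = 32946/(-13517) = 32946*(-1/13517) = -32946/13517 ≈ -2.4374)
T + V = -32946/13517 + 22669 = 306383927/13517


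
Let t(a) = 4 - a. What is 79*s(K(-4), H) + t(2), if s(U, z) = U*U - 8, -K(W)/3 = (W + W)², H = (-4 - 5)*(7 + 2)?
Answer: 2911626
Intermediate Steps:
H = -81 (H = -9*9 = -81)
K(W) = -12*W² (K(W) = -3*(W + W)² = -3*4*W² = -12*W²)
s(U, z) = -8 + U² (s(U, z) = U² - 8 = -8 + U²)
79*s(K(-4), H) + t(2) = 79*(-8 + (-12*(-4)²)²) + (4 - 1*2) = 79*(-8 + (-12*16)²) + (4 - 2) = 79*(-8 + (-192)²) + 2 = 79*(-8 + 36864) + 2 = 79*36856 + 2 = 2911624 + 2 = 2911626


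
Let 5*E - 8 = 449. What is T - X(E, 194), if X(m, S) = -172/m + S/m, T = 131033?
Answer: 59881971/457 ≈ 1.3103e+5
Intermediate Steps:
E = 457/5 (E = 8/5 + (1/5)*449 = 8/5 + 449/5 = 457/5 ≈ 91.400)
T - X(E, 194) = 131033 - (-172 + 194)/457/5 = 131033 - 5*22/457 = 131033 - 1*110/457 = 131033 - 110/457 = 59881971/457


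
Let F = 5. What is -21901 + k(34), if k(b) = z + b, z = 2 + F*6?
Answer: -21835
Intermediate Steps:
z = 32 (z = 2 + 5*6 = 2 + 30 = 32)
k(b) = 32 + b
-21901 + k(34) = -21901 + (32 + 34) = -21901 + 66 = -21835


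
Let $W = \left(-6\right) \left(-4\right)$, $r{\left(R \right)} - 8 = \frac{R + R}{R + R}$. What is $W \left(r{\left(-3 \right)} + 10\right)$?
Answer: $456$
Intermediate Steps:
$r{\left(R \right)} = 9$ ($r{\left(R \right)} = 8 + \frac{R + R}{R + R} = 8 + \frac{2 R}{2 R} = 8 + 2 R \frac{1}{2 R} = 8 + 1 = 9$)
$W = 24$
$W \left(r{\left(-3 \right)} + 10\right) = 24 \left(9 + 10\right) = 24 \cdot 19 = 456$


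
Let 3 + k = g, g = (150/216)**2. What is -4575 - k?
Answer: -5925937/1296 ≈ -4572.5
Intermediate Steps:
g = 625/1296 (g = (150*(1/216))**2 = (25/36)**2 = 625/1296 ≈ 0.48225)
k = -3263/1296 (k = -3 + 625/1296 = -3263/1296 ≈ -2.5177)
-4575 - k = -4575 - 1*(-3263/1296) = -4575 + 3263/1296 = -5925937/1296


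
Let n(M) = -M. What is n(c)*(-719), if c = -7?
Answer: -5033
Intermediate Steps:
n(c)*(-719) = -1*(-7)*(-719) = 7*(-719) = -5033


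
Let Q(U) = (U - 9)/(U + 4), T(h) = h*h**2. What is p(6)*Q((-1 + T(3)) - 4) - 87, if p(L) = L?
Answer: -84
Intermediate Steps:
T(h) = h**3
Q(U) = (-9 + U)/(4 + U)
p(6)*Q((-1 + T(3)) - 4) - 87 = 6*((-9 + ((-1 + 3**3) - 4))/(4 + ((-1 + 3**3) - 4))) - 87 = 6*((-9 + ((-1 + 27) - 4))/(4 + ((-1 + 27) - 4))) - 87 = 6*((-9 + (26 - 4))/(4 + (26 - 4))) - 87 = 6*((-9 + 22)/(4 + 22)) - 87 = 6*(13/26) - 87 = 6*((1/26)*13) - 87 = 6*(1/2) - 87 = 3 - 87 = -84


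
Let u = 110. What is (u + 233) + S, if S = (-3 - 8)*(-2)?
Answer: 365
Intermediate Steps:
S = 22 (S = -11*(-2) = 22)
(u + 233) + S = (110 + 233) + 22 = 343 + 22 = 365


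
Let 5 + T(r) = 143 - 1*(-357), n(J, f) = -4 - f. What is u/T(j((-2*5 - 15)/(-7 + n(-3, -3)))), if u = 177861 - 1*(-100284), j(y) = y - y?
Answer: 6181/11 ≈ 561.91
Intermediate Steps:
j(y) = 0
u = 278145 (u = 177861 + 100284 = 278145)
T(r) = 495 (T(r) = -5 + (143 - 1*(-357)) = -5 + (143 + 357) = -5 + 500 = 495)
u/T(j((-2*5 - 15)/(-7 + n(-3, -3)))) = 278145/495 = 278145*(1/495) = 6181/11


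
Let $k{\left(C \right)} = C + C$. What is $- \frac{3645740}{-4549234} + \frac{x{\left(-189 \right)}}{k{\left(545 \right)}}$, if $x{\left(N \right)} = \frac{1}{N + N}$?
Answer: $\frac{751056622783}{937187696340} \approx 0.80139$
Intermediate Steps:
$k{\left(C \right)} = 2 C$
$x{\left(N \right)} = \frac{1}{2 N}$
$- \frac{3645740}{-4549234} + \frac{x{\left(-189 \right)}}{k{\left(545 \right)}} = - \frac{3645740}{-4549234} + \frac{\frac{1}{2} \frac{1}{-189}}{2 \cdot 545} = \left(-3645740\right) \left(- \frac{1}{4549234}\right) + \frac{\frac{1}{2} \left(- \frac{1}{189}\right)}{1090} = \frac{1822870}{2274617} - \frac{1}{412020} = \frac{751056622783}{937187696340}$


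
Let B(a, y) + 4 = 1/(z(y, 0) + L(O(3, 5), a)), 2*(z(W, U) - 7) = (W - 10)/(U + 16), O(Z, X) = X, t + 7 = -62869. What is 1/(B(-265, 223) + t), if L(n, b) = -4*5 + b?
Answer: -8683/545987072 ≈ -1.5903e-5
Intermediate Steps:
t = -62876 (t = -7 - 62869 = -62876)
z(W, U) = 7 + (-10 + W)/(2*(16 + U)) (z(W, U) = 7 + ((W - 10)/(U + 16))/2 = 7 + ((-10 + W)/(16 + U))/2 = 7 + (-10 + W)/(2*(16 + U)))
L(n, b) = -20 + b
B(a, y) = -4 + 1/(-213/16 + a + y/32) (B(a, y) = -4 + 1/((214 + y + 14*0)/(2*(16 + 0)) + (-20 + a)) = -4 + 1/((½)*(214 + y + 0)/16 + (-20 + a)) = -4 + 1/((½)*(1/16)*(214 + y) + (-20 + a)) = -4 + 1/((107/16 + y/32) + (-20 + a)) = -4 + 1/(-213/16 + a + y/32))
1/(B(-265, 223) + t) = 1/(4*(434 - 1*223 - 32*(-265))/(-426 + 223 + 32*(-265)) - 62876) = 1/(4*(434 - 223 + 8480)/(-426 + 223 - 8480) - 62876) = 1/(4*8691/(-8683) - 62876) = 1/(4*(-1/8683)*8691 - 62876) = 1/(-34764/8683 - 62876) = 1/(-545987072/8683) = -8683/545987072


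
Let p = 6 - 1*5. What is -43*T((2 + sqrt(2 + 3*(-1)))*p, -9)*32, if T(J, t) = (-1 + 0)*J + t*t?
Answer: -108704 + 1376*I ≈ -1.087e+5 + 1376.0*I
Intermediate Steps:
p = 1 (p = 6 - 5 = 1)
T(J, t) = t**2 - J (T(J, t) = -J + t**2 = t**2 - J)
-43*T((2 + sqrt(2 + 3*(-1)))*p, -9)*32 = -43*((-9)**2 - (2 + sqrt(2 + 3*(-1))))*32 = -43*(81 - (2 + sqrt(2 - 3)))*32 = -43*(81 - (2 + sqrt(-1)))*32 = -43*(81 - (2 + I))*32 = -43*(81 + (-2 - I))*32 = -43*(79 - I)*32 = (-3397 + 43*I)*32 = -108704 + 1376*I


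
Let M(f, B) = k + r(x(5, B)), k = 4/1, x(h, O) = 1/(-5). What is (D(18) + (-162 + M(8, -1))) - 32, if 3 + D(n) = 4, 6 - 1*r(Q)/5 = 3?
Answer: -174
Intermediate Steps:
x(h, O) = -1/5
r(Q) = 15 (r(Q) = 30 - 5*3 = 30 - 15 = 15)
k = 4 (k = 4*1 = 4)
M(f, B) = 19 (M(f, B) = 4 + 15 = 19)
D(n) = 1 (D(n) = -3 + 4 = 1)
(D(18) + (-162 + M(8, -1))) - 32 = (1 + (-162 + 19)) - 32 = (1 - 143) - 32 = -142 - 32 = -174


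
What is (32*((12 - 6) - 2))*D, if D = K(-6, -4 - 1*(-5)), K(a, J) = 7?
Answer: 896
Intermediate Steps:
D = 7
(32*((12 - 6) - 2))*D = (32*((12 - 6) - 2))*7 = (32*(6 - 2))*7 = (32*4)*7 = 128*7 = 896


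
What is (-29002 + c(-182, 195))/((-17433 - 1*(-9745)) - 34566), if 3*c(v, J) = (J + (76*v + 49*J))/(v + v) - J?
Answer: 1220657/1774668 ≈ 0.68782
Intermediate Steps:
c(v, J) = -J/3 + (50*J + 76*v)/(6*v) (c(v, J) = ((J + (76*v + 49*J))/(v + v) - J)/3 = ((J + (49*J + 76*v))/((2*v)) - J)/3 = ((50*J + 76*v)*(1/(2*v)) - J)/3 = ((50*J + 76*v)/(2*v) - J)/3 = (-J + (50*J + 76*v)/(2*v))/3 = -J/3 + (50*J + 76*v)/(6*v))
(-29002 + c(-182, 195))/((-17433 - 1*(-9745)) - 34566) = (-29002 + (1/3)*(25*195 - 1*(-182)*(-38 + 195))/(-182))/((-17433 - 1*(-9745)) - 34566) = (-29002 + (1/3)*(-1/182)*(4875 - 1*(-182)*157))/((-17433 + 9745) - 34566) = (-29002 + (1/3)*(-1/182)*(4875 + 28574))/(-7688 - 34566) = (-29002 + (1/3)*(-1/182)*33449)/(-42254) = (-29002 - 2573/42)*(-1/42254) = -1220657/42*(-1/42254) = 1220657/1774668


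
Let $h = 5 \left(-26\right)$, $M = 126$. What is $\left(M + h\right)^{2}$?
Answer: $16$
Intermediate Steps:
$h = -130$
$\left(M + h\right)^{2} = \left(126 - 130\right)^{2} = \left(-4\right)^{2} = 16$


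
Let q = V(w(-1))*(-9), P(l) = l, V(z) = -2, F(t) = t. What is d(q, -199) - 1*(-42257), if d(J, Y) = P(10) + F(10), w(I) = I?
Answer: 42277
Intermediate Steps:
q = 18 (q = -2*(-9) = 18)
d(J, Y) = 20 (d(J, Y) = 10 + 10 = 20)
d(q, -199) - 1*(-42257) = 20 - 1*(-42257) = 20 + 42257 = 42277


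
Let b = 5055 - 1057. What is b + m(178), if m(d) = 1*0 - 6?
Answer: 3992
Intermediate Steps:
m(d) = -6 (m(d) = 0 - 6 = -6)
b = 3998
b + m(178) = 3998 - 6 = 3992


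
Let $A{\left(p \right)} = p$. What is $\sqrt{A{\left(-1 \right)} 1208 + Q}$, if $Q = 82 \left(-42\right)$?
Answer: $2 i \sqrt{1163} \approx 68.206 i$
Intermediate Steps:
$Q = -3444$
$\sqrt{A{\left(-1 \right)} 1208 + Q} = \sqrt{\left(-1\right) 1208 - 3444} = \sqrt{-1208 - 3444} = \sqrt{-4652} = 2 i \sqrt{1163}$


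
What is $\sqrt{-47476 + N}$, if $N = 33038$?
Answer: $i \sqrt{14438} \approx 120.16 i$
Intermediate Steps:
$\sqrt{-47476 + N} = \sqrt{-47476 + 33038} = \sqrt{-14438} = i \sqrt{14438}$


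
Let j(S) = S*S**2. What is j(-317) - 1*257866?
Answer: -32112879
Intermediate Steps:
j(S) = S**3
j(-317) - 1*257866 = (-317)**3 - 1*257866 = -31855013 - 257866 = -32112879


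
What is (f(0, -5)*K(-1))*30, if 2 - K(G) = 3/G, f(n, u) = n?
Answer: 0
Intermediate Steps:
K(G) = 2 - 3/G
(f(0, -5)*K(-1))*30 = (0*(2 - 3/(-1)))*30 = (0*(2 - 3*(-1)))*30 = (0*(2 + 3))*30 = (0*5)*30 = 0*30 = 0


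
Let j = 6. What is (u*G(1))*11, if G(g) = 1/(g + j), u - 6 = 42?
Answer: 528/7 ≈ 75.429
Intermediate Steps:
u = 48 (u = 6 + 42 = 48)
G(g) = 1/(6 + g) (G(g) = 1/(g + 6) = 1/(6 + g))
(u*G(1))*11 = (48/(6 + 1))*11 = (48/7)*11 = 528/7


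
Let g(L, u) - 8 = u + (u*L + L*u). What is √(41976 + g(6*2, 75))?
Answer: √43859 ≈ 209.43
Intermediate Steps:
g(L, u) = 8 + u + 2*L*u (g(L, u) = 8 + (u + (u*L + L*u)) = 8 + (u + (L*u + L*u)) = 8 + (u + 2*L*u) = 8 + u + 2*L*u)
√(41976 + g(6*2, 75)) = √(41976 + (8 + 75 + 2*(6*2)*75)) = √(41976 + (8 + 75 + 2*12*75)) = √(41976 + (8 + 75 + 1800)) = √(41976 + 1883) = √43859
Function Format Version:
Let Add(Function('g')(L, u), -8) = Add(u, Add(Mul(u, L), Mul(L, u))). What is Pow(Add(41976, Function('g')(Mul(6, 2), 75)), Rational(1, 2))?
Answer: Pow(43859, Rational(1, 2)) ≈ 209.43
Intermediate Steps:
Function('g')(L, u) = Add(8, u, Mul(2, L, u)) (Function('g')(L, u) = Add(8, Add(u, Add(Mul(u, L), Mul(L, u)))) = Add(8, Add(u, Add(Mul(L, u), Mul(L, u)))) = Add(8, Add(u, Mul(2, L, u))) = Add(8, u, Mul(2, L, u)))
Pow(Add(41976, Function('g')(Mul(6, 2), 75)), Rational(1, 2)) = Pow(Add(41976, Add(8, 75, Mul(2, Mul(6, 2), 75))), Rational(1, 2)) = Pow(Add(41976, Add(8, 75, Mul(2, 12, 75))), Rational(1, 2)) = Pow(Add(41976, Add(8, 75, 1800)), Rational(1, 2)) = Pow(Add(41976, 1883), Rational(1, 2)) = Pow(43859, Rational(1, 2))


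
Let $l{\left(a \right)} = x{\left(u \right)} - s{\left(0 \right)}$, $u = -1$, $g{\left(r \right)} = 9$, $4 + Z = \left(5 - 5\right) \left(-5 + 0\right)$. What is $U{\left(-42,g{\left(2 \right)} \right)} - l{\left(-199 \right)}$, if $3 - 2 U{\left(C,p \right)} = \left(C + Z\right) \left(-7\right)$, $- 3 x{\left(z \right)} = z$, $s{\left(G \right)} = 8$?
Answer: $- \frac{911}{6} \approx -151.83$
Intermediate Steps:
$Z = -4$ ($Z = -4 + \left(5 - 5\right) \left(-5 + 0\right) = -4 + 0 \left(-5\right) = -4 + 0 = -4$)
$x{\left(z \right)} = - \frac{z}{3}$
$U{\left(C,p \right)} = - \frac{25}{2} + \frac{7 C}{2}$ ($U{\left(C,p \right)} = \frac{3}{2} - \frac{\left(C - 4\right) \left(-7\right)}{2} = \frac{3}{2} - \frac{\left(-4 + C\right) \left(-7\right)}{2} = \frac{3}{2} - \frac{28 - 7 C}{2} = \frac{3}{2} + \left(-14 + \frac{7 C}{2}\right) = - \frac{25}{2} + \frac{7 C}{2}$)
$l{\left(a \right)} = - \frac{23}{3}$ ($l{\left(a \right)} = \left(- \frac{1}{3}\right) \left(-1\right) - 8 = \frac{1}{3} - 8 = - \frac{23}{3}$)
$U{\left(-42,g{\left(2 \right)} \right)} - l{\left(-199 \right)} = \left(- \frac{25}{2} + \frac{7}{2} \left(-42\right)\right) - - \frac{23}{3} = \left(- \frac{25}{2} - 147\right) + \frac{23}{3} = - \frac{319}{2} + \frac{23}{3} = - \frac{911}{6}$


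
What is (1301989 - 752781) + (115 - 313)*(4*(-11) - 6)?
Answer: 559108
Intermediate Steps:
(1301989 - 752781) + (115 - 313)*(4*(-11) - 6) = 549208 - 198*(-44 - 6) = 549208 - 198*(-50) = 549208 + 9900 = 559108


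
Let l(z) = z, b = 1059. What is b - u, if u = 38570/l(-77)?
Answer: 17159/11 ≈ 1559.9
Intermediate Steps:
u = -5510/11 (u = 38570/(-77) = 38570*(-1/77) = -5510/11 ≈ -500.91)
b - u = 1059 - 1*(-5510/11) = 1059 + 5510/11 = 17159/11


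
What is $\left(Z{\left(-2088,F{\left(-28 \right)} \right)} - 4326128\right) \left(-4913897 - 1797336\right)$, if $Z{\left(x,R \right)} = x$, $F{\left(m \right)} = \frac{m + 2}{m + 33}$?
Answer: $29047666050328$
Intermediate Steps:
$F{\left(m \right)} = \frac{2 + m}{33 + m}$
$\left(Z{\left(-2088,F{\left(-28 \right)} \right)} - 4326128\right) \left(-4913897 - 1797336\right) = \left(-2088 - 4326128\right) \left(-4913897 - 1797336\right) = \left(-4328216\right) \left(-6711233\right) = 29047666050328$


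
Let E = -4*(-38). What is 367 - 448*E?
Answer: -67729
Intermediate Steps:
E = 152
367 - 448*E = 367 - 448*152 = 367 - 68096 = -67729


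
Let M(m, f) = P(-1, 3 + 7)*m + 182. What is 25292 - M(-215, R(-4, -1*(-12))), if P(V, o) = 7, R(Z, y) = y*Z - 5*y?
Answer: 26615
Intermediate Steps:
R(Z, y) = -5*y + Z*y (R(Z, y) = Z*y - 5*y = -5*y + Z*y)
M(m, f) = 182 + 7*m (M(m, f) = 7*m + 182 = 182 + 7*m)
25292 - M(-215, R(-4, -1*(-12))) = 25292 - (182 + 7*(-215)) = 25292 - (182 - 1505) = 25292 - 1*(-1323) = 25292 + 1323 = 26615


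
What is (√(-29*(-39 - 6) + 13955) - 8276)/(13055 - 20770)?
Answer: 8276/7715 - 2*√3815/7715 ≈ 1.0567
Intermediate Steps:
(√(-29*(-39 - 6) + 13955) - 8276)/(13055 - 20770) = (√(-29*(-45) + 13955) - 8276)/(-7715) = (√(1305 + 13955) - 8276)*(-1/7715) = (√15260 - 8276)*(-1/7715) = (2*√3815 - 8276)*(-1/7715) = (-8276 + 2*√3815)*(-1/7715) = 8276/7715 - 2*√3815/7715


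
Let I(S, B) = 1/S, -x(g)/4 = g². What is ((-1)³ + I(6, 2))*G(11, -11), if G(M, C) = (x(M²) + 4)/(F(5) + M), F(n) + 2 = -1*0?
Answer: 48800/9 ≈ 5422.2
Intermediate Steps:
F(n) = -2 (F(n) = -2 - 1*0 = -2 + 0 = -2)
x(g) = -4*g²
G(M, C) = (4 - 4*M⁴)/(-2 + M) (G(M, C) = (-4*M⁴ + 4)/(-2 + M) = (4 - 4*M⁴)/(-2 + M))
((-1)³ + I(6, 2))*G(11, -11) = ((-1)³ + 1/6)*(4*(1 - 1*11⁴)/(-2 + 11)) = (-1 + ⅙)*(4*(1 - 1*14641)/9) = -10*(1 - 14641)/(3*9) = -10*(-14640)/(3*9) = -⅚*(-19520/3) = 48800/9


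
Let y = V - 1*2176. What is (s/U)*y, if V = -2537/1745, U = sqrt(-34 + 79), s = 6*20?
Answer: -30397256*sqrt(5)/1745 ≈ -38952.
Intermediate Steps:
s = 120
U = 3*sqrt(5) (U = sqrt(45) = 3*sqrt(5) ≈ 6.7082)
V = -2537/1745 (V = -2537*1/1745 = -2537/1745 ≈ -1.4539)
y = -3799657/1745 (y = -2537/1745 - 1*2176 = -2537/1745 - 2176 = -3799657/1745 ≈ -2177.5)
(s/U)*y = (120/((3*sqrt(5))))*(-3799657/1745) = (120*(sqrt(5)/15))*(-3799657/1745) = (8*sqrt(5))*(-3799657/1745) = -30397256*sqrt(5)/1745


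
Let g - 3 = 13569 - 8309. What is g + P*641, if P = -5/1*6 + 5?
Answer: -10762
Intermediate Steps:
P = -25 (P = -5*1*6 + 5 = -5*6 + 5 = -30 + 5 = -25)
g = 5263 (g = 3 + (13569 - 8309) = 3 + 5260 = 5263)
g + P*641 = 5263 - 25*641 = 5263 - 16025 = -10762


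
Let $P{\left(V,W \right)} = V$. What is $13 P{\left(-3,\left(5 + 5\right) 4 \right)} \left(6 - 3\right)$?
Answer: $-117$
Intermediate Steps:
$13 P{\left(-3,\left(5 + 5\right) 4 \right)} \left(6 - 3\right) = 13 \left(-3\right) \left(6 - 3\right) = - 39 \left(6 - 3\right) = \left(-39\right) 3 = -117$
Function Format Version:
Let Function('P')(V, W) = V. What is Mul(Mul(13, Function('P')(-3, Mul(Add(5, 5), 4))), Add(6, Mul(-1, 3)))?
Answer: -117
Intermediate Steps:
Mul(Mul(13, Function('P')(-3, Mul(Add(5, 5), 4))), Add(6, Mul(-1, 3))) = Mul(Mul(13, -3), Add(6, Mul(-1, 3))) = Mul(-39, Add(6, -3)) = Mul(-39, 3) = -117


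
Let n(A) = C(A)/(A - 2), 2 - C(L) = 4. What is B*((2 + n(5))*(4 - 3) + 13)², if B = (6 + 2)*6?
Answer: 29584/3 ≈ 9861.3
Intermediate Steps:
C(L) = -2 (C(L) = 2 - 1*4 = 2 - 4 = -2)
n(A) = -2/(-2 + A) (n(A) = -2/(A - 2) = -2/(-2 + A))
B = 48 (B = 8*6 = 48)
B*((2 + n(5))*(4 - 3) + 13)² = 48*((2 - 2/(-2 + 5))*(4 - 3) + 13)² = 48*((2 - 2/3)*1 + 13)² = 48*((2 - 2*⅓)*1 + 13)² = 48*((2 - ⅔)*1 + 13)² = 48*((4/3)*1 + 13)² = 48*(4/3 + 13)² = 48*(43/3)² = 48*(1849/9) = 29584/3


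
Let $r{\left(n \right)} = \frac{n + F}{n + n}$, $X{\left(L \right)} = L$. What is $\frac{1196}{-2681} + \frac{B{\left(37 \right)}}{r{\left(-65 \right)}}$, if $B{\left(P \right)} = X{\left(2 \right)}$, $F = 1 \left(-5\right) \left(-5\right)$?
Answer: $\frac{32461}{5362} \approx 6.0539$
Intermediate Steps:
$F = 25$ ($F = \left(-5\right) \left(-5\right) = 25$)
$B{\left(P \right)} = 2$
$r{\left(n \right)} = \frac{25 + n}{2 n}$ ($r{\left(n \right)} = \frac{n + 25}{n + n} = \frac{25 + n}{2 n}$)
$\frac{1196}{-2681} + \frac{B{\left(37 \right)}}{r{\left(-65 \right)}} = \frac{1196}{-2681} + \frac{2}{\frac{1}{2} \frac{1}{-65} \left(25 - 65\right)} = 1196 \left(- \frac{1}{2681}\right) + \frac{2}{\frac{1}{2} \left(- \frac{1}{65}\right) \left(-40\right)} = - \frac{1196}{2681} + \frac{2}{\frac{4}{13}} = - \frac{1196}{2681} + 2 \cdot \frac{13}{4} = - \frac{1196}{2681} + \frac{13}{2} = \frac{32461}{5362}$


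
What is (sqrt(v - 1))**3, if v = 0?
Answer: -I ≈ -1.0*I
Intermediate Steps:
(sqrt(v - 1))**3 = (sqrt(0 - 1))**3 = (sqrt(-1))**3 = I**3 = -I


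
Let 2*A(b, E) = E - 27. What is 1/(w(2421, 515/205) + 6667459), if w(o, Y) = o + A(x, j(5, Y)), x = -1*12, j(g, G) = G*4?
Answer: 82/546929465 ≈ 1.4993e-7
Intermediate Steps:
j(g, G) = 4*G
x = -12
A(b, E) = -27/2 + E/2 (A(b, E) = (E - 27)/2 = (-27 + E)/2 = -27/2 + E/2)
w(o, Y) = -27/2 + o + 2*Y (w(o, Y) = o + (-27/2 + (4*Y)/2) = o + (-27/2 + 2*Y) = -27/2 + o + 2*Y)
1/(w(2421, 515/205) + 6667459) = 1/((-27/2 + 2421 + 2*(515/205)) + 6667459) = 1/((-27/2 + 2421 + 2*(515*(1/205))) + 6667459) = 1/((-27/2 + 2421 + 2*(103/41)) + 6667459) = 1/((-27/2 + 2421 + 206/41) + 6667459) = 1/(197827/82 + 6667459) = 1/(546929465/82) = 82/546929465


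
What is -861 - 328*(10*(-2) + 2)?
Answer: 5043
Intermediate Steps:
-861 - 328*(10*(-2) + 2) = -861 - 328*(-20 + 2) = -861 - 328*(-18) = -861 + 5904 = 5043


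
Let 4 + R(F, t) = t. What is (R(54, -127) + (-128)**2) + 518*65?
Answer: 49923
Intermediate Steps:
R(F, t) = -4 + t
(R(54, -127) + (-128)**2) + 518*65 = ((-4 - 127) + (-128)**2) + 518*65 = (-131 + 16384) + 33670 = 16253 + 33670 = 49923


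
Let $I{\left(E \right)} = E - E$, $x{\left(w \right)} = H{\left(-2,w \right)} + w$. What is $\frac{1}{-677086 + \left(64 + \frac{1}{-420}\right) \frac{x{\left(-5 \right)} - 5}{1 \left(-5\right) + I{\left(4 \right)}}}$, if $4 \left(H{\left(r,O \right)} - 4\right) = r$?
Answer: $- \frac{4200}{2843411773} \approx -1.4771 \cdot 10^{-6}$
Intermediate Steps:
$H{\left(r,O \right)} = 4 + \frac{r}{4}$
$x{\left(w \right)} = \frac{7}{2} + w$ ($x{\left(w \right)} = \left(4 + \frac{1}{4} \left(-2\right)\right) + w = \left(4 - \frac{1}{2}\right) + w = \frac{7}{2} + w$)
$I{\left(E \right)} = 0$
$\frac{1}{-677086 + \left(64 + \frac{1}{-420}\right) \frac{x{\left(-5 \right)} - 5}{1 \left(-5\right) + I{\left(4 \right)}}} = \frac{1}{-677086 + \left(64 + \frac{1}{-420}\right) \frac{\left(\frac{7}{2} - 5\right) - 5}{1 \left(-5\right) + 0}} = \frac{1}{-677086 + \left(64 - \frac{1}{420}\right) \frac{- \frac{3}{2} - 5}{-5 + 0}} = \frac{1}{-677086 + \frac{26879 \left(- \frac{13}{2 \left(-5\right)}\right)}{420}} = \frac{1}{-677086 + \frac{26879 \left(\left(- \frac{13}{2}\right) \left(- \frac{1}{5}\right)\right)}{420}} = \frac{1}{-677086 + \frac{26879}{420} \cdot \frac{13}{10}} = \frac{1}{-677086 + \frac{349427}{4200}} = \frac{1}{- \frac{2843411773}{4200}} = - \frac{4200}{2843411773}$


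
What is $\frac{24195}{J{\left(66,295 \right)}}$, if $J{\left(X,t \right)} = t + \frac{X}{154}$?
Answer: $\frac{169365}{2068} \approx 81.898$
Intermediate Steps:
$J{\left(X,t \right)} = t + \frac{X}{154}$ ($J{\left(X,t \right)} = t + X \frac{1}{154} = t + \frac{X}{154}$)
$\frac{24195}{J{\left(66,295 \right)}} = \frac{24195}{295 + \frac{1}{154} \cdot 66} = \frac{24195}{295 + \frac{3}{7}} = \frac{24195}{\frac{2068}{7}} = 24195 \cdot \frac{7}{2068} = \frac{169365}{2068}$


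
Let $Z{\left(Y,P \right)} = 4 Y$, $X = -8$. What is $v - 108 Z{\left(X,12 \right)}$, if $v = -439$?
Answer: $3017$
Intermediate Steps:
$v - 108 Z{\left(X,12 \right)} = -439 - 108 \cdot 4 \left(-8\right) = -439 - -3456 = -439 + 3456 = 3017$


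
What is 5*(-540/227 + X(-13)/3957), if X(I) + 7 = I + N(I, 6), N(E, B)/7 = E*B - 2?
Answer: -11342200/898239 ≈ -12.627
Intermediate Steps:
N(E, B) = -14 + 7*B*E (N(E, B) = 7*(E*B - 2) = 7*(B*E - 2) = 7*(-2 + B*E) = -14 + 7*B*E)
X(I) = -21 + 43*I (X(I) = -7 + (I + (-14 + 7*6*I)) = -7 + (I + (-14 + 42*I)) = -7 + (-14 + 43*I) = -21 + 43*I)
5*(-540/227 + X(-13)/3957) = 5*(-540/227 + (-21 + 43*(-13))/3957) = 5*(-540*1/227 + (-21 - 559)*(1/3957)) = 5*(-540/227 - 580*1/3957) = 5*(-540/227 - 580/3957) = 5*(-2268440/898239) = -11342200/898239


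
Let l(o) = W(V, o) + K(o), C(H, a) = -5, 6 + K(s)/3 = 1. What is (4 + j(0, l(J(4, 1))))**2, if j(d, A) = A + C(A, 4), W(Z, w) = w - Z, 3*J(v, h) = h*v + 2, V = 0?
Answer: 196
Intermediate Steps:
K(s) = -15 (K(s) = -18 + 3*1 = -18 + 3 = -15)
J(v, h) = 2/3 + h*v/3 (J(v, h) = (h*v + 2)/3 = (2 + h*v)/3 = 2/3 + h*v/3)
l(o) = -15 + o (l(o) = (o - 1*0) - 15 = (o + 0) - 15 = o - 15 = -15 + o)
j(d, A) = -5 + A (j(d, A) = A - 5 = -5 + A)
(4 + j(0, l(J(4, 1))))**2 = (4 + (-5 + (-15 + (2/3 + (1/3)*1*4))))**2 = (4 + (-5 + (-15 + (2/3 + 4/3))))**2 = (4 + (-5 + (-15 + 2)))**2 = (4 + (-5 - 13))**2 = (4 - 18)**2 = (-14)**2 = 196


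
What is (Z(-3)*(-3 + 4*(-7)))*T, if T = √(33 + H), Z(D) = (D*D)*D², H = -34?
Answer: -2511*I ≈ -2511.0*I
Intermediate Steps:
Z(D) = D⁴ (Z(D) = D²*D² = D⁴)
T = I (T = √(33 - 34) = √(-1) = I ≈ 1.0*I)
(Z(-3)*(-3 + 4*(-7)))*T = ((-3)⁴*(-3 + 4*(-7)))*I = (81*(-3 - 28))*I = (81*(-31))*I = -2511*I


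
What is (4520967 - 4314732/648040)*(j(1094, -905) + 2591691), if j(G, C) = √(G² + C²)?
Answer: 1898260190483743017/162010 + 732440784987*√2015861/162010 ≈ 1.1723e+13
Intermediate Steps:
j(G, C) = √(C² + G²)
(4520967 - 4314732/648040)*(j(1094, -905) + 2591691) = (4520967 - 4314732/648040)*(√((-905)² + 1094²) + 2591691) = (4520967 - 4314732*1/648040)*(√(819025 + 1196836) + 2591691) = (4520967 - 1078683/162010)*(√2015861 + 2591691) = 732440784987*(2591691 + √2015861)/162010 = 1898260190483743017/162010 + 732440784987*√2015861/162010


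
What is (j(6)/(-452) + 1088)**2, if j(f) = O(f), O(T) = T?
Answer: 60459433225/51076 ≈ 1.1837e+6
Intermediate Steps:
j(f) = f
(j(6)/(-452) + 1088)**2 = (6/(-452) + 1088)**2 = (6*(-1/452) + 1088)**2 = (-3/226 + 1088)**2 = (245885/226)**2 = 60459433225/51076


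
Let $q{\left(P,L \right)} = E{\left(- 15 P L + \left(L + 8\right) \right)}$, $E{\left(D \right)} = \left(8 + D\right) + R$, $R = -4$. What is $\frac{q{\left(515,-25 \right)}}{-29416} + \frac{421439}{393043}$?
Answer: $- \frac{7938033774}{1445219111} \approx -5.4926$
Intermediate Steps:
$E{\left(D \right)} = 4 + D$ ($E{\left(D \right)} = \left(8 + D\right) - 4 = 4 + D$)
$q{\left(P,L \right)} = 12 + L - 15 L P$ ($q{\left(P,L \right)} = 4 + \left(- 15 P L + \left(L + 8\right)\right) = 4 - \left(-8 - L + 15 L P\right) = 4 + \left(8 + L - 15 L P\right) = 12 + L - 15 L P$)
$\frac{q{\left(515,-25 \right)}}{-29416} + \frac{421439}{393043} = \frac{12 - 25 - \left(-375\right) 515}{-29416} + \frac{421439}{393043} = \left(12 - 25 + 193125\right) \left(- \frac{1}{29416}\right) + 421439 \cdot \frac{1}{393043} = 193112 \left(- \frac{1}{29416}\right) + \frac{421439}{393043} = - \frac{24139}{3677} + \frac{421439}{393043} = - \frac{7938033774}{1445219111}$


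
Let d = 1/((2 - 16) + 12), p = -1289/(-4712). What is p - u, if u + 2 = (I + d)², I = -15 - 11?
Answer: -3298289/4712 ≈ -699.98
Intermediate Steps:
p = 1289/4712 (p = -1289*(-1/4712) = 1289/4712 ≈ 0.27356)
I = -26
d = -½ (d = 1/(-14 + 12) = 1/(-2) = -½ ≈ -0.50000)
u = 2801/4 (u = -2 + (-26 - ½)² = -2 + (-53/2)² = -2 + 2809/4 = 2801/4 ≈ 700.25)
p - u = 1289/4712 - 1*2801/4 = 1289/4712 - 2801/4 = -3298289/4712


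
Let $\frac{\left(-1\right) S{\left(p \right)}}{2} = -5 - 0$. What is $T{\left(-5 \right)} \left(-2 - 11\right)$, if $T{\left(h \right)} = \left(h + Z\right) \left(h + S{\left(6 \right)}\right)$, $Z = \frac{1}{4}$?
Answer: $\frac{1235}{4} \approx 308.75$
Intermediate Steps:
$S{\left(p \right)} = 10$ ($S{\left(p \right)} = - 2 \left(-5 - 0\right) = - 2 \left(-5 + 0\right) = \left(-2\right) \left(-5\right) = 10$)
$Z = \frac{1}{4} \approx 0.25$
$T{\left(h \right)} = \left(10 + h\right) \left(\frac{1}{4} + h\right)$ ($T{\left(h \right)} = \left(h + \frac{1}{4}\right) \left(h + 10\right) = \left(\frac{1}{4} + h\right) \left(10 + h\right) = \left(10 + h\right) \left(\frac{1}{4} + h\right)$)
$T{\left(-5 \right)} \left(-2 - 11\right) = \left(\frac{5}{2} + \left(-5\right)^{2} + \frac{41}{4} \left(-5\right)\right) \left(-2 - 11\right) = \left(\frac{5}{2} + 25 - \frac{205}{4}\right) \left(-2 - 11\right) = \left(- \frac{95}{4}\right) \left(-13\right) = \frac{1235}{4}$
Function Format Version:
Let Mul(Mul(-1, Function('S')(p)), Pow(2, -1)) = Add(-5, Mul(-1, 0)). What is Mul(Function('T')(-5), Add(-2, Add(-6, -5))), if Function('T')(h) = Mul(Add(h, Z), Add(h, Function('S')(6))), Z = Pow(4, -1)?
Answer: Rational(1235, 4) ≈ 308.75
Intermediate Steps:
Function('S')(p) = 10 (Function('S')(p) = Mul(-2, Add(-5, Mul(-1, 0))) = Mul(-2, Add(-5, 0)) = Mul(-2, -5) = 10)
Z = Rational(1, 4) ≈ 0.25000
Function('T')(h) = Mul(Add(10, h), Add(Rational(1, 4), h)) (Function('T')(h) = Mul(Add(h, Rational(1, 4)), Add(h, 10)) = Mul(Add(Rational(1, 4), h), Add(10, h)) = Mul(Add(10, h), Add(Rational(1, 4), h)))
Mul(Function('T')(-5), Add(-2, Add(-6, -5))) = Mul(Add(Rational(5, 2), Pow(-5, 2), Mul(Rational(41, 4), -5)), Add(-2, Add(-6, -5))) = Mul(Add(Rational(5, 2), 25, Rational(-205, 4)), Add(-2, -11)) = Mul(Rational(-95, 4), -13) = Rational(1235, 4)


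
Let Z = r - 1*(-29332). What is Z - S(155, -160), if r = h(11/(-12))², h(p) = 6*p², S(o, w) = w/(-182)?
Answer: 1538752363/52416 ≈ 29357.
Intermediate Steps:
S(o, w) = -w/182 (S(o, w) = w*(-1/182) = -w/182)
r = 14641/576 (r = (6*(11/(-12))²)² = (6*(11*(-1/12))²)² = (6*(-11/12)²)² = (6*(121/144))² = (121/24)² = 14641/576 ≈ 25.418)
Z = 16909873/576 (Z = 14641/576 - 1*(-29332) = 14641/576 + 29332 = 16909873/576 ≈ 29357.)
Z - S(155, -160) = 16909873/576 - (-1)*(-160)/182 = 16909873/576 - 1*80/91 = 16909873/576 - 80/91 = 1538752363/52416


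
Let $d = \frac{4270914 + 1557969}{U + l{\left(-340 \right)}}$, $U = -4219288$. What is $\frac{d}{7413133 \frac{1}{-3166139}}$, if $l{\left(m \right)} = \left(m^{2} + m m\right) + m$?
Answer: $\frac{6151684597579}{9855582408308} \approx 0.62418$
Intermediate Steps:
$l{\left(m \right)} = m + 2 m^{2}$ ($l{\left(m \right)} = \left(m^{2} + m^{2}\right) + m = 2 m^{2} + m = m + 2 m^{2}$)
$d = - \frac{1942961}{1329476}$ ($d = \frac{4270914 + 1557969}{-4219288 - 340 \left(1 + 2 \left(-340\right)\right)} = \frac{5828883}{-4219288 - 340 \left(1 - 680\right)} = \frac{5828883}{-4219288 - -230860} = \frac{5828883}{-4219288 + 230860} = \frac{5828883}{-3988428} = 5828883 \left(- \frac{1}{3988428}\right) = - \frac{1942961}{1329476} \approx -1.4614$)
$\frac{d}{7413133 \frac{1}{-3166139}} = - \frac{1942961}{1329476 \frac{7413133}{-3166139}} = - \frac{1942961}{1329476 \cdot 7413133 \left(- \frac{1}{3166139}\right)} = - \frac{1942961}{1329476 \left(- \frac{7413133}{3166139}\right)} = \left(- \frac{1942961}{1329476}\right) \left(- \frac{3166139}{7413133}\right) = \frac{6151684597579}{9855582408308}$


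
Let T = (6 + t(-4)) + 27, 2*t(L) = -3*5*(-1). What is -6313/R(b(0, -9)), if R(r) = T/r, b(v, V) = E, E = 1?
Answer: -12626/81 ≈ -155.88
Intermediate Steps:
b(v, V) = 1
t(L) = 15/2 (t(L) = (-3*5*(-1))/2 = (-15*(-1))/2 = (½)*15 = 15/2)
T = 81/2 (T = (6 + 15/2) + 27 = 27/2 + 27 = 81/2 ≈ 40.500)
R(r) = 81/(2*r)
-6313/R(b(0, -9)) = -6313/((81/2)/1) = -6313/((81/2)*1) = -6313/81/2 = -6313*2/81 = -12626/81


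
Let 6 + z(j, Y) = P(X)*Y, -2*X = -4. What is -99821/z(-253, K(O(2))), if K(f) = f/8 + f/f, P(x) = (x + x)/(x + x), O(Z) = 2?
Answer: 399284/19 ≈ 21015.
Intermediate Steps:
X = 2 (X = -½*(-4) = 2)
P(x) = 1 (P(x) = (2*x)/((2*x)) = (2*x)*(1/(2*x)) = 1)
K(f) = 1 + f/8 (K(f) = f*(⅛) + 1 = f/8 + 1 = 1 + f/8)
z(j, Y) = -6 + Y (z(j, Y) = -6 + 1*Y = -6 + Y)
-99821/z(-253, K(O(2))) = -99821/(-6 + (1 + (⅛)*2)) = -99821/(-6 + (1 + ¼)) = -99821/(-6 + 5/4) = -99821/(-19/4) = -99821*(-4/19) = 399284/19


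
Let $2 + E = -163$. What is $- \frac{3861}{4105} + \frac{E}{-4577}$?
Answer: $- \frac{16994472}{18788585} \approx -0.90451$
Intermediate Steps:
$E = -165$ ($E = -2 - 163 = -165$)
$- \frac{3861}{4105} + \frac{E}{-4577} = - \frac{3861}{4105} - \frac{165}{-4577} = \left(-3861\right) \frac{1}{4105} - - \frac{165}{4577} = - \frac{3861}{4105} + \frac{165}{4577} = - \frac{16994472}{18788585}$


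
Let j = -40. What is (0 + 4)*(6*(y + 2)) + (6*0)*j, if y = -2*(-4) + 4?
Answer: 336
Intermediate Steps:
y = 12 (y = 8 + 4 = 12)
(0 + 4)*(6*(y + 2)) + (6*0)*j = (0 + 4)*(6*(12 + 2)) + (6*0)*(-40) = 4*(6*14) + 0*(-40) = 4*84 + 0 = 336 + 0 = 336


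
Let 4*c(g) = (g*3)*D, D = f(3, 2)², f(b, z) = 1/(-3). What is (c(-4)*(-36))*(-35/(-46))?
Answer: 210/23 ≈ 9.1304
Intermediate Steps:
f(b, z) = -⅓
D = ⅑ (D = (-⅓)² = ⅑ ≈ 0.11111)
c(g) = g/12 (c(g) = ((g*3)*(⅑))/4 = ((3*g)*(⅑))/4 = (g/3)/4 = g/12)
(c(-4)*(-36))*(-35/(-46)) = (((1/12)*(-4))*(-36))*(-35/(-46)) = (-⅓*(-36))*(-35*(-1/46)) = 12*(35/46) = 210/23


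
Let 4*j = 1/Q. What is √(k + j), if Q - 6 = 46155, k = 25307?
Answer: √23966717901461/30774 ≈ 159.08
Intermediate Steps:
Q = 46161 (Q = 6 + 46155 = 46161)
j = 1/184644 (j = (¼)/46161 = (¼)*(1/46161) = 1/184644 ≈ 5.4158e-6)
√(k + j) = √(25307 + 1/184644) = √(4672785709/184644) = √23966717901461/30774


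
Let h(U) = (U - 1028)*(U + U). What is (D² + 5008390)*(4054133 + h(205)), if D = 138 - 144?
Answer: 18614831939478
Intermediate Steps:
D = -6
h(U) = 2*U*(-1028 + U) (h(U) = (-1028 + U)*(2*U) = 2*U*(-1028 + U))
(D² + 5008390)*(4054133 + h(205)) = ((-6)² + 5008390)*(4054133 + 2*205*(-1028 + 205)) = (36 + 5008390)*(4054133 + 2*205*(-823)) = 5008426*(4054133 - 337430) = 5008426*3716703 = 18614831939478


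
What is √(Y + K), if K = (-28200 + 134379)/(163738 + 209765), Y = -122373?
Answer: 2*I*√474209539446370/124501 ≈ 349.82*I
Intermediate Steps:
K = 35393/124501 (K = 106179/373503 = 106179*(1/373503) = 35393/124501 ≈ 0.28428)
√(Y + K) = √(-122373 + 35393/124501) = √(-15235525480/124501) = 2*I*√474209539446370/124501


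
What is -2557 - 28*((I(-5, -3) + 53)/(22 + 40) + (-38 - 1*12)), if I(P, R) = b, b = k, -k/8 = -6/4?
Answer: -36777/31 ≈ -1186.4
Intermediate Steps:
k = 12 (k = -(-48)/4 = -8*(-3/2) = 12)
b = 12
I(P, R) = 12
-2557 - 28*((I(-5, -3) + 53)/(22 + 40) + (-38 - 1*12)) = -2557 - 28*((12 + 53)/(22 + 40) + (-38 - 1*12)) = -2557 - 28*(65/62 + (-38 - 12)) = -2557 - 28*(65*(1/62) - 50) = -2557 - 28*(65/62 - 50) = -2557 - 28*(-3035)/62 = -2557 - 1*(-42490/31) = -2557 + 42490/31 = -36777/31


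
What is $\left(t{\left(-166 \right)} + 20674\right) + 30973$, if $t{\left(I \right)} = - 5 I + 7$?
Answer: $52484$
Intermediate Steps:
$t{\left(I \right)} = 7 - 5 I$
$\left(t{\left(-166 \right)} + 20674\right) + 30973 = \left(\left(7 - -830\right) + 20674\right) + 30973 = \left(\left(7 + 830\right) + 20674\right) + 30973 = \left(837 + 20674\right) + 30973 = 21511 + 30973 = 52484$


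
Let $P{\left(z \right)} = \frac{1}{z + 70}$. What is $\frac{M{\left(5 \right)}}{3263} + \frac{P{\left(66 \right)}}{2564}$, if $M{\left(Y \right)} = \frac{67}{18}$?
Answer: $\frac{11710951}{10240390368} \approx 0.0011436$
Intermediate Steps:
$P{\left(z \right)} = \frac{1}{70 + z}$
$M{\left(Y \right)} = \frac{67}{18}$ ($M{\left(Y \right)} = 67 \cdot \frac{1}{18} = \frac{67}{18}$)
$\frac{M{\left(5 \right)}}{3263} + \frac{P{\left(66 \right)}}{2564} = \frac{67}{18 \cdot 3263} + \frac{1}{\left(70 + 66\right) 2564} = \frac{67}{18} \cdot \frac{1}{3263} + \frac{1}{136} \cdot \frac{1}{2564} = \frac{67}{58734} + \frac{1}{136} \cdot \frac{1}{2564} = \frac{67}{58734} + \frac{1}{348704} = \frac{11710951}{10240390368}$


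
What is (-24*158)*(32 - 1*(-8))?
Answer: -151680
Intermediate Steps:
(-24*158)*(32 - 1*(-8)) = -3792*(32 + 8) = -3792*40 = -151680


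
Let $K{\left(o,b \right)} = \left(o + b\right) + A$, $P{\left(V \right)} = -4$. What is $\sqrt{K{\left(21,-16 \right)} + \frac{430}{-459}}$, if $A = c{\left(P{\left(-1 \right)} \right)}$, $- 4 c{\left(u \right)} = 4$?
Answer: $\frac{\sqrt{71706}}{153} \approx 1.7502$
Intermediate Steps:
$c{\left(u \right)} = -1$ ($c{\left(u \right)} = \left(- \frac{1}{4}\right) 4 = -1$)
$A = -1$
$K{\left(o,b \right)} = -1 + b + o$ ($K{\left(o,b \right)} = \left(o + b\right) - 1 = \left(b + o\right) - 1 = -1 + b + o$)
$\sqrt{K{\left(21,-16 \right)} + \frac{430}{-459}} = \sqrt{\left(-1 - 16 + 21\right) + \frac{430}{-459}} = \sqrt{4 + 430 \left(- \frac{1}{459}\right)} = \sqrt{4 - \frac{430}{459}} = \sqrt{\frac{1406}{459}} = \frac{\sqrt{71706}}{153}$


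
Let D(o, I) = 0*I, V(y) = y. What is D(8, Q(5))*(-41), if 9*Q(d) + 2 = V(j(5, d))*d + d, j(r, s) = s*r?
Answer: 0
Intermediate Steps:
j(r, s) = r*s
Q(d) = -2/9 + d/9 + 5*d²/9 (Q(d) = -2/9 + ((5*d)*d + d)/9 = -2/9 + (5*d² + d)/9 = -2/9 + (d + 5*d²)/9 = -2/9 + (d/9 + 5*d²/9) = -2/9 + d/9 + 5*d²/9)
D(o, I) = 0
D(8, Q(5))*(-41) = 0*(-41) = 0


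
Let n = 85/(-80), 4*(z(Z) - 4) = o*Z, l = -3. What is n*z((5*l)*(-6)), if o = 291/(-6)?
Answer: 73933/64 ≈ 1155.2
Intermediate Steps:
o = -97/2 (o = 291*(-⅙) = -97/2 ≈ -48.500)
z(Z) = 4 - 97*Z/8 (z(Z) = 4 + (-97*Z/2)/4 = 4 - 97*Z/8)
n = -17/16 (n = 85*(-1/80) = -17/16 ≈ -1.0625)
n*z((5*l)*(-6)) = -17*(4 - 97*5*(-3)*(-6)/8)/16 = -17*(4 - (-1455)*(-6)/8)/16 = -17*(4 - 97/8*90)/16 = -17*(4 - 4365/4)/16 = -17/16*(-4349/4) = 73933/64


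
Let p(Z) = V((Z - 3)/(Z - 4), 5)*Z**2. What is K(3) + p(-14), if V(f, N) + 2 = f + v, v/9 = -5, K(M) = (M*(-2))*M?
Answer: -81404/9 ≈ -9044.9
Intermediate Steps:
K(M) = -2*M**2 (K(M) = (-2*M)*M = -2*M**2)
v = -45 (v = 9*(-5) = -45)
V(f, N) = -47 + f (V(f, N) = -2 + (f - 45) = -2 + (-45 + f) = -47 + f)
p(Z) = Z**2*(-47 + (-3 + Z)/(-4 + Z)) (p(Z) = (-47 + (Z - 3)/(Z - 4))*Z**2 = (-47 + (-3 + Z)/(-4 + Z))*Z**2 = Z**2*(-47 + (-3 + Z)/(-4 + Z)))
K(3) + p(-14) = -2*3**2 + (-14)**2*(185 - 46*(-14))/(-4 - 14) = -2*9 + 196*(185 + 644)/(-18) = -18 + 196*(-1/18)*829 = -18 - 81242/9 = -81404/9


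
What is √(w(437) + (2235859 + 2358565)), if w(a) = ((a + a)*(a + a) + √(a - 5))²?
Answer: 2*√(145877784558 + 4583256*√3) ≈ 7.6390e+5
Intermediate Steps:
w(a) = (√(-5 + a) + 4*a²)² (w(a) = ((2*a)*(2*a) + √(-5 + a))² = (4*a² + √(-5 + a))² = (√(-5 + a) + 4*a²)²)
√(w(437) + (2235859 + 2358565)) = √((√(-5 + 437) + 4*437²)² + (2235859 + 2358565)) = √((√432 + 4*190969)² + 4594424) = √((12*√3 + 763876)² + 4594424) = √((763876 + 12*√3)² + 4594424) = √(4594424 + (763876 + 12*√3)²)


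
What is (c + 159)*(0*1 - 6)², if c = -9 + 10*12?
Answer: 9720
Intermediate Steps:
c = 111 (c = -9 + 120 = 111)
(c + 159)*(0*1 - 6)² = (111 + 159)*(0*1 - 6)² = 270*(0 - 6)² = 270*(-6)² = 270*36 = 9720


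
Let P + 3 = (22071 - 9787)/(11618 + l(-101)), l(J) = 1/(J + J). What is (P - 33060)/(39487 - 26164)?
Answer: -77590924237/31266882705 ≈ -2.4816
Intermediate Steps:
l(J) = 1/(2*J)
P = -4559137/2346835 (P = -3 + (22071 - 9787)/(11618 + (½)/(-101)) = -3 + 12284/(11618 + (½)*(-1/101)) = -3 + 12284/(11618 - 1/202) = -3 + 12284/(2346835/202) = -3 + 12284*(202/2346835) = -3 + 2481368/2346835 = -4559137/2346835 ≈ -1.9427)
(P - 33060)/(39487 - 26164) = (-4559137/2346835 - 33060)/(39487 - 26164) = -77590924237/2346835/13323 = -77590924237/2346835*1/13323 = -77590924237/31266882705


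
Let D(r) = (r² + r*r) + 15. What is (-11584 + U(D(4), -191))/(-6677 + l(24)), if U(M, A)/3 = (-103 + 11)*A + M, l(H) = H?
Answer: -41273/6653 ≈ -6.2037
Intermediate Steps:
D(r) = 15 + 2*r² (D(r) = (r² + r²) + 15 = 2*r² + 15 = 15 + 2*r²)
U(M, A) = -276*A + 3*M (U(M, A) = 3*((-103 + 11)*A + M) = 3*(-92*A + M) = 3*(M - 92*A) = -276*A + 3*M)
(-11584 + U(D(4), -191))/(-6677 + l(24)) = (-11584 + (-276*(-191) + 3*(15 + 2*4²)))/(-6677 + 24) = (-11584 + (52716 + 3*(15 + 2*16)))/(-6653) = (-11584 + (52716 + 3*(15 + 32)))*(-1/6653) = (-11584 + (52716 + 3*47))*(-1/6653) = (-11584 + (52716 + 141))*(-1/6653) = (-11584 + 52857)*(-1/6653) = 41273*(-1/6653) = -41273/6653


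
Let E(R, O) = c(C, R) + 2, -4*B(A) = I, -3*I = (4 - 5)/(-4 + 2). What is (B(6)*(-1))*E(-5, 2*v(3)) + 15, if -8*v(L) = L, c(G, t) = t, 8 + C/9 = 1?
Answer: 121/8 ≈ 15.125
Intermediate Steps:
C = -63 (C = -72 + 9*1 = -72 + 9 = -63)
v(L) = -L/8
I = -⅙ (I = -(4 - 5)/(3*(-4 + 2)) = -(-1)/(3*(-2)) = -(-1)*(-1)/(3*2) = -⅓*½ = -⅙ ≈ -0.16667)
B(A) = 1/24 (B(A) = -¼*(-⅙) = 1/24)
E(R, O) = 2 + R (E(R, O) = R + 2 = 2 + R)
(B(6)*(-1))*E(-5, 2*v(3)) + 15 = ((1/24)*(-1))*(2 - 5) + 15 = -1/24*(-3) + 15 = ⅛ + 15 = 121/8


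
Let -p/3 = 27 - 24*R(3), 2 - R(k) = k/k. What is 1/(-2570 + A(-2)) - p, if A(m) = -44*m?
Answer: 22337/2482 ≈ 8.9996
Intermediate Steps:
R(k) = 1 (R(k) = 2 - k/k = 2 - 1*1 = 2 - 1 = 1)
p = -9 (p = -3*(27 - 24*1) = -3*(27 - 24) = -3*3 = -9)
1/(-2570 + A(-2)) - p = 1/(-2570 - 44*(-2)) - 1*(-9) = 1/(-2570 + 88) + 9 = 1/(-2482) + 9 = -1/2482 + 9 = 22337/2482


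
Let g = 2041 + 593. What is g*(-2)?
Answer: -5268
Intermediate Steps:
g = 2634
g*(-2) = 2634*(-2) = -5268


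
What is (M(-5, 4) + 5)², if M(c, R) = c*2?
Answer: 25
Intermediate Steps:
M(c, R) = 2*c
(M(-5, 4) + 5)² = (2*(-5) + 5)² = (-10 + 5)² = (-5)² = 25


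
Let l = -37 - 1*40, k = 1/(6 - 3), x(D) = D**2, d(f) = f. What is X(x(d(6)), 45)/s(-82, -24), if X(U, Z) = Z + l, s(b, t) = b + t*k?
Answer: 16/45 ≈ 0.35556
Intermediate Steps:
k = 1/3 ≈ 0.33333
l = -77 (l = -37 - 40 = -77)
s(b, t) = b + t/3 (s(b, t) = b + t*(1/3) = b + t/3)
X(U, Z) = -77 + Z (X(U, Z) = Z - 77 = -77 + Z)
X(x(d(6)), 45)/s(-82, -24) = (-77 + 45)/(-82 + (1/3)*(-24)) = -32/(-82 - 8) = -32/(-90) = -32*(-1/90) = 16/45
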